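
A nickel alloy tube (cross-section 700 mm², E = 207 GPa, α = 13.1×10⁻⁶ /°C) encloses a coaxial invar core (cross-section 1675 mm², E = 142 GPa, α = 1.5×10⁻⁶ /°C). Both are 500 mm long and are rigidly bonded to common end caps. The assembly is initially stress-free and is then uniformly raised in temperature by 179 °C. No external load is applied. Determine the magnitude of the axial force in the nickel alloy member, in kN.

P ≈ 187 kN (compressive in the nickel alloy)

Equilibrium of a rigid end plate with no external load gives equal and opposite internal forces ±P in the two members. Since α_{nickel alloy} > α_{invar}, heating drives the nickel alloy into compression and the invar into tension.
Compatibility of the two members (thermal + elastic change equal): (α₁ − α₂)ΔT = P·[1/(A₁E₁) + 1/(A₂E₂)].
|α₁ − α₂|·ΔT = 11.6×10⁻⁶ × 179 = 0.002076.
1/(A₁E₁) + 1/(A₂E₂) = 1/(700×207×10³) + 1/(1675×142×10³) = 1.111×10⁻⁸ N⁻¹.
P = 0.002076 / 1.111×10⁻⁸ = 187000 N = 187 kN.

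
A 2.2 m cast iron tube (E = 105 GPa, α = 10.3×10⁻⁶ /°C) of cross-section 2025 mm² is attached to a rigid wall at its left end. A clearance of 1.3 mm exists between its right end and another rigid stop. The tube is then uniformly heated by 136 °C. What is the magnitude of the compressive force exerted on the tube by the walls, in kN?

If the wall were absent the tube would grow by αΔT L = 10.3×10⁻⁶ × 136 × 2200 = 3.082 mm.
This exceeds the 1.3 mm gap, so the wall pushes back. The portion of expansion that must be recovered elastically is δ_free − gap = 3.082 − 1.3 = 1.782 mm.
So σ = E(δ_free − g)/L = 105×10³ × 1.782/2200 = 85.04 MPa.
Force on the wall = σA = 85.04 × 2025 mm² = 172.2 kN.

P ≈ 172 kN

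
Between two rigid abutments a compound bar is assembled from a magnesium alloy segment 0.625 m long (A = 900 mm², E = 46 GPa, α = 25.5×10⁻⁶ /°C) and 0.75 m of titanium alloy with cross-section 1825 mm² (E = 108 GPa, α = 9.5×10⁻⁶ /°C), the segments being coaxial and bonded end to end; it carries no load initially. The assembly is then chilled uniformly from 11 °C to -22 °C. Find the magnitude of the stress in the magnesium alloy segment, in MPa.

σ ≈ 44.7 MPa (tensile)

If the supports were absent, the total length change would be Σ αᵢΔT Lᵢ = 25.5×10⁻⁶×33×625 + 9.5×10⁻⁶×33×750 = 0.7611 mm.
The rigid supports impose zero overall length change; the single axial force P common to all segments must satisfy P Σ Lᵢ/(AᵢEᵢ) = δ_free.
The series flexibility is Σ Lᵢ/(AᵢEᵢ) = 625/(900×46×10³) + 750/(1825×108×10³) = 1.89×10⁻⁵ mm/N.
So P = 0.7611 / 1.89×10⁻⁵ = 40.26 kN, tensile.
σ_{magnesium alloy} = P / A = 40260 / 900 = 44.74 MPa.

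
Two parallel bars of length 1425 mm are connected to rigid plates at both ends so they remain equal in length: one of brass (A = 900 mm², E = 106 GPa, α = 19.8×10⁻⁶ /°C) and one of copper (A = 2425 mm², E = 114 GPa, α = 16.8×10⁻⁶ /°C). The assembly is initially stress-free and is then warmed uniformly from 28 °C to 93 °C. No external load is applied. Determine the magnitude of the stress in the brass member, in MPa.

σ ≈ 15.4 MPa (compressive)

The brass has the larger α, so on heating it would change length more than the copper if both were free. The rigid plates force a common final length, so the brass is put into compression and the copper into tension, with equal and opposite forces P (no external load).
Compatibility of the two members (thermal + elastic change equal): (α₁ − α₂)ΔT = P·[1/(A₁E₁) + 1/(A₂E₂)].
|α₁ − α₂|·ΔT = 3×10⁻⁶ × 65 = 0.000195.
1/(A₁E₁) + 1/(A₂E₂) = 1/(900×106×10³) + 1/(2425×114×10³) = 1.41×10⁻⁸ N⁻¹.
So P = 0.000195 / 1.41×10⁻⁸ = 13.83 kN.
σ_{brass} = P/A₁ = 13830/900 = 15.37 MPa, compressive.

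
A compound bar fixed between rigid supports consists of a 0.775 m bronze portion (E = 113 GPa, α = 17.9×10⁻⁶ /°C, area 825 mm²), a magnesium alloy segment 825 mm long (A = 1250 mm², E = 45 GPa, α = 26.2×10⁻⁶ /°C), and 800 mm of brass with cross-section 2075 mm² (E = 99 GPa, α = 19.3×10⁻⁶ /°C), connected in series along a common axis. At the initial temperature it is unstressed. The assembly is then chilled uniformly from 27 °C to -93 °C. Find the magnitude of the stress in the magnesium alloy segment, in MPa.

σ ≈ 182 MPa (tensile)

Free thermal contraction of the whole bar: Σ αᵢΔT Lᵢ = 17.9×10⁻⁶×120×775 + 26.2×10⁻⁶×120×825 + 19.3×10⁻⁶×120×800 = 6.111 mm.
Since the ends are fixed, an axial force P builds up, equal in every segment, with P · Σ Lᵢ/(AᵢEᵢ) = δ_free.
The series flexibility is Σ Lᵢ/(AᵢEᵢ) = 775/(825×113×10³) + 825/(1250×45×10³) + 800/(2075×99×10³) = 2.687×10⁻⁵ mm/N.
So P = 6.111 / 2.687×10⁻⁵ = 227.4 kN, tensile.
σ_{magnesium alloy} = P / A = 227400 / 1250 = 181.9 MPa.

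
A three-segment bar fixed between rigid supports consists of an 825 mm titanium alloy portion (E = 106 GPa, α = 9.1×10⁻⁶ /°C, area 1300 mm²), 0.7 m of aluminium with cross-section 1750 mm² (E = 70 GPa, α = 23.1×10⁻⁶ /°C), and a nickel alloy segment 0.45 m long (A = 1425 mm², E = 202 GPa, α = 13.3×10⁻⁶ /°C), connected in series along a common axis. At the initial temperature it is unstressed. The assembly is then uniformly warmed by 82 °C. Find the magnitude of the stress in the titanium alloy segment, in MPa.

σ ≈ 141 MPa (compressive)

Free thermal expansion of the whole bar: Σ αᵢΔT Lᵢ = 9.1×10⁻⁶×82×825 + 23.1×10⁻⁶×82×700 + 13.3×10⁻⁶×82×450 = 2.432 mm.
The rigid supports impose zero overall length change; the single axial force P common to all segments must satisfy P Σ Lᵢ/(AᵢEᵢ) = δ_free.
The series flexibility is Σ Lᵢ/(AᵢEᵢ) = 825/(1300×106×10³) + 700/(1750×70×10³) + 450/(1425×202×10³) = 1.326×10⁻⁵ mm/N.
P = 2.432 / 1.326×10⁻⁵ = 183400 N = 183.4 kN, compressive.
σ_{titanium alloy} = P / A = 183400 / 1300 = 141.1 MPa.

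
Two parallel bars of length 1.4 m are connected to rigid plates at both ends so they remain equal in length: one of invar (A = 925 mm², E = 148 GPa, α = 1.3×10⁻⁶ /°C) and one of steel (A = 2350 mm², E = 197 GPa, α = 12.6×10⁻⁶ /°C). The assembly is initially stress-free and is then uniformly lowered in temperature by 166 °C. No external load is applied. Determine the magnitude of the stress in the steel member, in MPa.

σ ≈ 84.3 MPa (tensile)

The steel has the larger α, so on cooling it would change length more than the invar if both were free. The rigid plates force a common final length, so the steel is put into tension and the invar into compression, with equal and opposite forces P (no external load).
Setting the final lengths equal and cancelling L: (α₁ − α₂)ΔT = P/(A₁E₁) + P/(A₂E₂).
|α₁ − α₂|·ΔT = 11.3×10⁻⁶ × 166 = 0.001876.
1/(A₁E₁) + 1/(A₂E₂) = 1/(925×148×10³) + 1/(2350×197×10³) = 9.465×10⁻⁹ N⁻¹.
So P = 0.001876 / 9.465×10⁻⁹ = 198.2 kN.
σ_{steel} = P/A₂ = 198200/2350 = 84.34 MPa, tensile.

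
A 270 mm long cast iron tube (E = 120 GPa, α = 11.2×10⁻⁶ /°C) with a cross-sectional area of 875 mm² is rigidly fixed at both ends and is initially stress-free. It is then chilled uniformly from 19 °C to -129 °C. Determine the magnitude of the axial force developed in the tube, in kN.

P ≈ 174 kN (tensile)

The ends cannot move, so σ = EαΔT = 120×10³ × 11.2×10⁻⁶ × 148 = 198.9 MPa.
Axial force P = σA = 198.9 × 875 = 174000 N = 174 kN, tensile.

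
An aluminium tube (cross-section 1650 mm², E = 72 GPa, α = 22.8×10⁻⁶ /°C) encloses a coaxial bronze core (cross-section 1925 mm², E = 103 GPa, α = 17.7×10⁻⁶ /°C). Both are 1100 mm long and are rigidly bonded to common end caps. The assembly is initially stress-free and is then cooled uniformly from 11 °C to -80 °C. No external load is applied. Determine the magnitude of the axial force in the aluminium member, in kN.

The aluminium has the larger α, so on cooling it would change length more than the bronze if both were free. The rigid plates force a common final length, so the aluminium is put into tension and the bronze into compression, with equal and opposite forces P (no external load).
Equating the net (thermal + elastic) strains gives |α₁ − α₂|·ΔT = P·[1/(A₁E₁) + 1/(A₂E₂)].
|α₁ − α₂|·ΔT = 5.1×10⁻⁶ × 91 = 0.0004641.
1/(A₁E₁) + 1/(A₂E₂) = 1/(1650×72×10³) + 1/(1925×103×10³) = 1.346×10⁻⁸ N⁻¹.
So P = 0.0004641 / 1.346×10⁻⁸ = 34.48 kN.

P ≈ 34.5 kN (tensile in the aluminium)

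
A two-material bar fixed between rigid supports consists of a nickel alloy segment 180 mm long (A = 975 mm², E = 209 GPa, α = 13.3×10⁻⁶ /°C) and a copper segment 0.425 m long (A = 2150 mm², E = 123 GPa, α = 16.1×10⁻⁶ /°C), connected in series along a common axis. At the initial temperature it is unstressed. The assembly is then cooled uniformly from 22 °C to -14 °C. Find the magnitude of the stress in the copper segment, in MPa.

σ ≈ 62.1 MPa (tensile)

Free thermal contraction of the whole bar: Σ αᵢΔT Lᵢ = 13.3×10⁻⁶×36×180 + 16.1×10⁻⁶×36×425 = 0.3325 mm.
The rigid supports impose zero overall length change; the single axial force P common to all segments must satisfy P Σ Lᵢ/(AᵢEᵢ) = δ_free.
The series flexibility is Σ Lᵢ/(AᵢEᵢ) = 180/(975×209×10³) + 425/(2150×123×10³) = 2.49×10⁻⁶ mm/N.
P = 0.3325 / 2.49×10⁻⁶ = 133500 N = 133.5 kN, tensile.
σ_{copper} = P / A = 133500 / 2150 = 62.1 MPa.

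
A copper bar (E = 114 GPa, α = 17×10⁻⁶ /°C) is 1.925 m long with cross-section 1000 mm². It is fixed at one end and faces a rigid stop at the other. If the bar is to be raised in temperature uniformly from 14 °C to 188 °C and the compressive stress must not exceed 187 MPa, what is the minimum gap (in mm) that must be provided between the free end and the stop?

g ≈ 2.54 mm

With no wall the bar would lengthen by αΔT L = 17×10⁻⁶ × 174 × 1925 = 5.694 mm.
At the allowable stress the elastic shortening the wall may impose is σL/E = 187 × 1925 / (114×10³) = 3.158 mm.
So the gap has to take up the difference, g_min = δ_free − σL/E = 5.694 − 3.158 = 2.536 mm.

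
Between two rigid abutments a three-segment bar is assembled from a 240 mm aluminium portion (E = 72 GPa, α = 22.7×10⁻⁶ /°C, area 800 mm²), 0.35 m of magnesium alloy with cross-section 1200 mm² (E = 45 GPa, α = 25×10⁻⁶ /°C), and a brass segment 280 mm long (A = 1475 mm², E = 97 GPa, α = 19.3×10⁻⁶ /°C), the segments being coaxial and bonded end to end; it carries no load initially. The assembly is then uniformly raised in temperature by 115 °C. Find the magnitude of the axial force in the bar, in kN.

P ≈ 179 kN (compressive)

With the walls removed the bar would change length by δ_free = Σ αᵢΔT Lᵢ = 22.7×10⁻⁶×115×240 + 25×10⁻⁶×115×350 + 19.3×10⁻⁶×115×280 = 2.254 mm.
The rigid supports impose zero overall length change; the single axial force P common to all segments must satisfy P Σ Lᵢ/(AᵢEᵢ) = δ_free.
Σ Lᵢ/(AᵢEᵢ) = 240/(800×72×10³) + 350/(1200×45×10³) + 280/(1475×97×10³) = 1.261×10⁻⁵ mm/N.
Hence P = δ_free / Σ(L/AE) = 2.254/1.261×10⁻⁵ = 178.8 kN (compressive).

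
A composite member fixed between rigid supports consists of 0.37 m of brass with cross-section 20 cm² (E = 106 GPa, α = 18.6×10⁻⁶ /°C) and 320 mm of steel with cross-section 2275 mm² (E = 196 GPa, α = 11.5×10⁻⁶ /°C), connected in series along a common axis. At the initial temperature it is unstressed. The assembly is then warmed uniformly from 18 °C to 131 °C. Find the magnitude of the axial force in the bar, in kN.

Free thermal expansion of the whole bar: Σ αᵢΔT Lᵢ = 18.6×10⁻⁶×113×370 + 11.5×10⁻⁶×113×320 = 1.194 mm.
The walls prevent any net length change, so an axial force P (same in every segment) develops. Compatibility: P · Σ Lᵢ/(AᵢEᵢ) = δ_free.
The series flexibility is Σ Lᵢ/(AᵢEᵢ) = 370/(2000×106×10³) + 320/(2275×196×10³) = 2.463×10⁻⁶ mm/N.
Hence P = δ_free / Σ(L/AE) = 1.194/2.463×10⁻⁶ = 484.6 kN (compressive).

P ≈ 485 kN (compressive)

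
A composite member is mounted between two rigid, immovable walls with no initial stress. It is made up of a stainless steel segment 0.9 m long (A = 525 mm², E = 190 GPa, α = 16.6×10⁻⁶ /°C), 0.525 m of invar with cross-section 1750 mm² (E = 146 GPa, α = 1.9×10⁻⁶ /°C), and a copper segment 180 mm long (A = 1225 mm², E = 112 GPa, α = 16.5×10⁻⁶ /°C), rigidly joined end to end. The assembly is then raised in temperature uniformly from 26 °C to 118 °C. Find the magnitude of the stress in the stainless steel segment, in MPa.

Free thermal expansion of the whole bar: Σ αᵢΔT Lᵢ = 16.6×10⁻⁶×92×900 + 1.9×10⁻⁶×92×525 + 16.5×10⁻⁶×92×180 = 1.739 mm.
Since the ends are fixed, an axial force P builds up, equal in every segment, with P · Σ Lᵢ/(AᵢEᵢ) = δ_free.
Σ Lᵢ/(AᵢEᵢ) = 900/(525×190×10³) + 525/(1750×146×10³) + 180/(1225×112×10³) = 1.239×10⁻⁵ mm/N.
So P = 1.739 / 1.239×10⁻⁵ = 140.4 kN, compressive.
σ_{stainless steel} = P / A = 140400 / 525 = 267.4 MPa.

σ ≈ 267 MPa (compressive)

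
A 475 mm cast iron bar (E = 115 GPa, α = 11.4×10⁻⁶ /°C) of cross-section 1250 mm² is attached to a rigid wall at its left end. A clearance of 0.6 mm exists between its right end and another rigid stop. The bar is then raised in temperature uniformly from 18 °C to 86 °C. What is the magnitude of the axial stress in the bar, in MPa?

σ ≈ 0 MPa

Unrestrained expansion: δ_free = αΔT L = 11.4×10⁻⁶ × 68 × 475 = 0.3682 mm.
Since δ_free = 0.368 mm is less than the 0.6 mm gap, the bar never touches the wall. No axial force develops.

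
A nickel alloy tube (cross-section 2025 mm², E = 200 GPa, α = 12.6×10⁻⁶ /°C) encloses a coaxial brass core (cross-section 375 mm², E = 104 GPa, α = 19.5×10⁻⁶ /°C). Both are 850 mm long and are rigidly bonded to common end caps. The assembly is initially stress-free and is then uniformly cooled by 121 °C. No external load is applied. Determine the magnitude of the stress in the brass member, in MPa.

The brass has the larger α, so on cooling it would change length more than the nickel alloy if both were free. The rigid plates force a common final length, so the brass is put into tension and the nickel alloy into compression, with equal and opposite forces P (no external load).
Equating the net (thermal + elastic) strains gives |α₁ − α₂|·ΔT = P·[1/(A₁E₁) + 1/(A₂E₂)].
|α₁ − α₂|·ΔT = 6.9×10⁻⁶ × 121 = 0.0008349.
1/(A₁E₁) + 1/(A₂E₂) = 1/(2025×200×10³) + 1/(375×104×10³) = 2.811×10⁻⁸ N⁻¹.
P = 0.0008349 / 2.811×10⁻⁸ = 29700 N = 29.7 kN.
σ_{brass} = P/A₂ = 29700/375 = 79.2 MPa, tensile.

σ ≈ 79.2 MPa (tensile)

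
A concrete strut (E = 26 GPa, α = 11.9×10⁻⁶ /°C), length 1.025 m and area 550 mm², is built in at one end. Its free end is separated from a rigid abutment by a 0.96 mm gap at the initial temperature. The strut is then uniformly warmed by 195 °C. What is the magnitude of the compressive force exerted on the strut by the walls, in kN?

P ≈ 19.8 kN

Free thermal elongation = αΔT L = 11.9×10⁻⁶ × 195 × 1025 = 2.379 mm.
The gap closes (δ_free > 0.96 mm) and the wall then resists a further 2.379 − 0.96 = 1.419 mm of expansion.
That suppressed elongation corresponds to σ = E·Δ/L = 26×10³ × 1.419/1025 = 35.98 MPa.
P = σA = 35.98 × 550 = 19.79 kN.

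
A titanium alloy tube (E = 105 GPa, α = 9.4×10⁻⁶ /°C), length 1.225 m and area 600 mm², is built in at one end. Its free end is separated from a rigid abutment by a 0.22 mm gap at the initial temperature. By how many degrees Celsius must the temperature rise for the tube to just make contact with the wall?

ΔT ≈ 19.1 °C

The gap closes when αΔT L = 0.22 mm, since the tube is still unstressed at that instant.
ΔT = 0.22 / (9.4×10⁻⁶ × 1225) = 19.11 °C.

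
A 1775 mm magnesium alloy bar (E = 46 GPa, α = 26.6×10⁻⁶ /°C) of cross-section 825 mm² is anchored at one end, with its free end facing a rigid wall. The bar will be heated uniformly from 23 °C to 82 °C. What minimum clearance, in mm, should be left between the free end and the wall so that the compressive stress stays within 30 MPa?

With no wall the bar would lengthen by αΔT L = 26.6×10⁻⁶ × 59 × 1775 = 2.786 mm.
A stress of 30 MPa corresponds to the wall pushing the bar back by σL/E = 30×1775/(46×10³) = 1.158 mm.
The gap must absorb the remainder: g_min = 2.786 − 1.158 = 1.628 mm.

g ≈ 1.63 mm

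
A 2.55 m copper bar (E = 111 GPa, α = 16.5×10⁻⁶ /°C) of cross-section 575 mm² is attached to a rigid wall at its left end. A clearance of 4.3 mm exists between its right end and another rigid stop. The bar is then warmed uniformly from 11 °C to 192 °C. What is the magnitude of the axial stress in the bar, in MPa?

Free thermal elongation = αΔT L = 16.5×10⁻⁶ × 181 × 2550 = 7.616 mm.
After closing the 4.3 mm clearance, 7.616 − 4.3 = 3.316 mm of expansion remains to be suppressed by the wall.
Compatibility: PL/(AE) = 3.316 mm, so σ = P/A = E × (3.316/2550) = 144.3 MPa.

σ ≈ 144 MPa (compressive)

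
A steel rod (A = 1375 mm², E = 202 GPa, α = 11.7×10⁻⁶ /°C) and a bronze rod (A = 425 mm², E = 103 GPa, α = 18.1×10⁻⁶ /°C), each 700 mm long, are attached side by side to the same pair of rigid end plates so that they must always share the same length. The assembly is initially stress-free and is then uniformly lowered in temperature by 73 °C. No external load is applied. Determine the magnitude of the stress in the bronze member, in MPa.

σ ≈ 41.6 MPa (tensile)

Both members must finish at the same length. With the larger α, the bronze tends to over-contract; the plates restrain it, putting the bronze in tension and the steel in compression. With no external load the two internal forces are equal and opposite, magnitude P.
Setting the final lengths equal and cancelling L: (α₁ − α₂)ΔT = P/(A₁E₁) + P/(A₂E₂).
|α₁ − α₂|·ΔT = 6.4×10⁻⁶ × 73 = 0.0004672.
1/(A₁E₁) + 1/(A₂E₂) = 1/(1375×202×10³) + 1/(425×103×10³) = 2.644×10⁻⁸ N⁻¹.
So P = 0.0004672 / 2.644×10⁻⁸ = 17.67 kN.
σ_{bronze} = P/A₂ = 17670/425 = 41.57 MPa, tensile.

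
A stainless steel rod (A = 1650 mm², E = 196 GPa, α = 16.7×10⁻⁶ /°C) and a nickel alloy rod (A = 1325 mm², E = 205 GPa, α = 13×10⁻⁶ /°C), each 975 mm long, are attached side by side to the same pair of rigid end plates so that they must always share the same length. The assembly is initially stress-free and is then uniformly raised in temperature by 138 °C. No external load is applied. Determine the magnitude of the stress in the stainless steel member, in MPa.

σ ≈ 45.7 MPa (compressive)

The stainless steel has the larger α, so on heating it would change length more than the nickel alloy if both were free. The rigid plates force a common final length, so the stainless steel is put into compression and the nickel alloy into tension, with equal and opposite forces P (no external load).
Compatibility of the two members (thermal + elastic change equal): (α₁ − α₂)ΔT = P·[1/(A₁E₁) + 1/(A₂E₂)].
|α₁ − α₂|·ΔT = 3.7×10⁻⁶ × 138 = 0.0005106.
1/(A₁E₁) + 1/(A₂E₂) = 1/(1650×196×10³) + 1/(1325×205×10³) = 6.774×10⁻⁹ N⁻¹.
P = 0.0005106 / 6.774×10⁻⁹ = 75380 N = 75.38 kN.
σ_{stainless steel} = P/A₁ = 75380/1650 = 45.68 MPa, compressive.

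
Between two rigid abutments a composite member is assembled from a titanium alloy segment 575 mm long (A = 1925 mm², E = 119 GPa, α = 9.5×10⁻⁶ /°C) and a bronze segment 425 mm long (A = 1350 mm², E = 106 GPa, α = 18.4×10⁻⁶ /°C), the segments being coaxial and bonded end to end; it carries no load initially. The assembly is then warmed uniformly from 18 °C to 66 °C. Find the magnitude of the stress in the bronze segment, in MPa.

σ ≈ 86.2 MPa (compressive)

Free thermal expansion of the whole bar: Σ αᵢΔT Lᵢ = 9.5×10⁻⁶×48×575 + 18.4×10⁻⁶×48×425 = 0.6376 mm.
The rigid supports impose zero overall length change; the single axial force P common to all segments must satisfy P Σ Lᵢ/(AᵢEᵢ) = δ_free.
The series flexibility is Σ Lᵢ/(AᵢEᵢ) = 575/(1925×119×10³) + 425/(1350×106×10³) = 5.48×10⁻⁶ mm/N.
P = 0.6376 / 5.48×10⁻⁶ = 116300 N = 116.3 kN, compressive.
σ_{bronze} = P / A = 116300 / 1350 = 86.18 MPa.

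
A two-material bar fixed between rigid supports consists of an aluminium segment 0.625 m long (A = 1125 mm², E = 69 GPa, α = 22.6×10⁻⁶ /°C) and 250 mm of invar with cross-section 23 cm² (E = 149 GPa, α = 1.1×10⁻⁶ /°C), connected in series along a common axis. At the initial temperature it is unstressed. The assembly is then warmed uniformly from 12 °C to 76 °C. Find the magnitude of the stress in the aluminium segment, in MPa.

σ ≈ 93.3 MPa (compressive)

With the walls removed the bar would change length by δ_free = Σ αᵢΔT Lᵢ = 22.6×10⁻⁶×64×625 + 1.1×10⁻⁶×64×250 = 0.9216 mm.
The walls prevent any net length change, so an axial force P (same in every segment) develops. Compatibility: P · Σ Lᵢ/(AᵢEᵢ) = δ_free.
Σ Lᵢ/(AᵢEᵢ) = 625/(1125×69×10³) + 250/(2300×149×10³) = 8.781×10⁻⁶ mm/N.
So P = 0.9216 / 8.781×10⁻⁶ = 105 kN, compressive.
σ_{aluminium} = P / A = 105000 / 1125 = 93.29 MPa.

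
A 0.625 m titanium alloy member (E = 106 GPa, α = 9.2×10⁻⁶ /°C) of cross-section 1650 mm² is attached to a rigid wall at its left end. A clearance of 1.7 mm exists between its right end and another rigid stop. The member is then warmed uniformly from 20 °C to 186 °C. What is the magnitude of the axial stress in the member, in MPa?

Free thermal elongation = αΔT L = 9.2×10⁻⁶ × 166 × 625 = 0.9545 mm.
Since δ_free = 0.954 mm is less than the 1.7 mm gap, the member never touches the wall. No axial force develops.

σ ≈ 0 MPa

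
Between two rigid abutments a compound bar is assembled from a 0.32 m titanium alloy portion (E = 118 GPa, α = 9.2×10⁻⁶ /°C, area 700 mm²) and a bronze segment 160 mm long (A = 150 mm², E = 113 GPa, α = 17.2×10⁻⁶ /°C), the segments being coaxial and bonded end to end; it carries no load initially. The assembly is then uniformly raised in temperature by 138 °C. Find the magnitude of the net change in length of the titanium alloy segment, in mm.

|ΔL| ≈ 0.178 mm

If the supports were absent, the total length change would be Σ αᵢΔT Lᵢ = 9.2×10⁻⁶×138×320 + 17.2×10⁻⁶×138×160 = 0.786 mm.
The walls prevent any net length change, so an axial force P (same in every segment) develops. Compatibility: P · Σ Lᵢ/(AᵢEᵢ) = δ_free.
Σ Lᵢ/(AᵢEᵢ) = 320/(700×118×10³) + 160/(150×113×10³) = 1.331×10⁻⁵ mm/N.
P = 0.786 / 1.331×10⁻⁵ = 59040 N = 59.04 kN, compressive.
For the titanium alloy segment, free thermal change = 9.2×10⁻⁶×138×320 = 0.4063 mm and elastic change from P = 59040×320/(700×118×10³) = 0.2287 mm; these oppose, so the net change is 0.178 mm (segment lengthens).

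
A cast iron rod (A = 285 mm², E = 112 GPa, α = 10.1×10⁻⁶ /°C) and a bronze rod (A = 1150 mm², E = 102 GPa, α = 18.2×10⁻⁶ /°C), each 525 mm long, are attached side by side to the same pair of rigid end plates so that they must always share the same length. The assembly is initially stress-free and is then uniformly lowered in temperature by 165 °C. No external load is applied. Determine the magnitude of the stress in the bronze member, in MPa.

Equilibrium of a rigid end plate with no external load gives equal and opposite internal forces ±P in the two members. Since α_{bronze} > α_{cast iron}, cooling drives the bronze into tension and the cast iron into compression.
Equating the net (thermal + elastic) strains gives |α₁ − α₂|·ΔT = P·[1/(A₁E₁) + 1/(A₂E₂)].
|α₁ − α₂|·ΔT = 8.1×10⁻⁶ × 165 = 0.001336.
1/(A₁E₁) + 1/(A₂E₂) = 1/(285×112×10³) + 1/(1150×102×10³) = 3.985×10⁻⁸ N⁻¹.
So P = 0.001336 / 3.985×10⁻⁸ = 33.54 kN.
σ_{bronze} = P/A₂ = 33540/1150 = 29.16 MPa, tensile.

σ ≈ 29.2 MPa (tensile)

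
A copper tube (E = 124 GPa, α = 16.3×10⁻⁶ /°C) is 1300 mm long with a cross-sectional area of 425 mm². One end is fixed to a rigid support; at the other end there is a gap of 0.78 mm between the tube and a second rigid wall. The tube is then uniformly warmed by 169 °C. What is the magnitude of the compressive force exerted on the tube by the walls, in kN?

P ≈ 114 kN

Unrestrained expansion: δ_free = αΔT L = 16.3×10⁻⁶ × 169 × 1300 = 3.581 mm.
This exceeds the 0.78 mm gap, so the wall pushes back. The portion of expansion that must be recovered elastically is δ_free − gap = 3.581 − 0.78 = 2.801 mm.
Compatibility: PL/(AE) = 2.801 mm, so σ = P/A = E × (2.801/1300) = 267.2 MPa.
P = σA = 267.2 × 425 = 113.6 kN.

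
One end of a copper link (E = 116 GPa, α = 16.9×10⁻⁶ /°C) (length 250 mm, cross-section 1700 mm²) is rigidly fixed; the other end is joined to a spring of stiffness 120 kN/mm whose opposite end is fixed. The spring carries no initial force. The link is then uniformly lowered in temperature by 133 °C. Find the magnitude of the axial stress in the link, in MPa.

σ ≈ 34.4 MPa (tensile)

Free thermal contraction: δ_free = αΔT L = 16.9×10⁻⁶ × 133 × 250 = 0.5619 mm.
Let P be the tensile force in the spring. The link extends elastically by PL/(AE) and the spring stretches by P/k; together these equal δ_free.
P [ L/(AE) + 1/k ] = δ_free → P [ 250/(1700×116×10³) + 1/(120×10³) ] = 0.5619.
P = 0.5619 / 9.601×10⁻⁶ = 58530 N.
σ = P/A = 58530/1700 = 34.43 MPa.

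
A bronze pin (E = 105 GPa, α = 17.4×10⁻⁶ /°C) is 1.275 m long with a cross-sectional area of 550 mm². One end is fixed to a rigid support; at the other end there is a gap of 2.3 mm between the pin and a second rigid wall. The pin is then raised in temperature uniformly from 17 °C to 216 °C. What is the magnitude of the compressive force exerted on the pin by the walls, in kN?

If the wall were absent the pin would grow by αΔT L = 17.4×10⁻⁶ × 199 × 1275 = 4.415 mm.
This exceeds the 2.3 mm gap, so the wall pushes back. The portion of expansion that must be recovered elastically is δ_free − gap = 4.415 − 2.3 = 2.115 mm.
That suppressed elongation corresponds to σ = E·Δ/L = 105×10³ × 2.115/1275 = 174.2 MPa.
Force on the wall = σA = 174.2 × 550 mm² = 95.79 kN.

P ≈ 95.8 kN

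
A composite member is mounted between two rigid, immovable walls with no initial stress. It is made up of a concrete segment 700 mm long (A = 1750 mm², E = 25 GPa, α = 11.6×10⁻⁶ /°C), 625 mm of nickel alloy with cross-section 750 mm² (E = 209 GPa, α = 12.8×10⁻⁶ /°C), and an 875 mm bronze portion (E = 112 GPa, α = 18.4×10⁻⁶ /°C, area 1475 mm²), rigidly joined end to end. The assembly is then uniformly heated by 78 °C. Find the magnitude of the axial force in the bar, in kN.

P ≈ 99.4 kN (compressive)

With the walls removed the bar would change length by δ_free = Σ αᵢΔT Lᵢ = 11.6×10⁻⁶×78×700 + 12.8×10⁻⁶×78×625 + 18.4×10⁻⁶×78×875 = 2.513 mm.
The walls prevent any net length change, so an axial force P (same in every segment) develops. Compatibility: P · Σ Lᵢ/(AᵢEᵢ) = δ_free.
The series flexibility is Σ Lᵢ/(AᵢEᵢ) = 700/(1750×25×10³) + 625/(750×209×10³) + 875/(1475×112×10³) = 2.528×10⁻⁵ mm/N.
Hence P = δ_free / Σ(L/AE) = 2.513/2.528×10⁻⁵ = 99.4 kN (compressive).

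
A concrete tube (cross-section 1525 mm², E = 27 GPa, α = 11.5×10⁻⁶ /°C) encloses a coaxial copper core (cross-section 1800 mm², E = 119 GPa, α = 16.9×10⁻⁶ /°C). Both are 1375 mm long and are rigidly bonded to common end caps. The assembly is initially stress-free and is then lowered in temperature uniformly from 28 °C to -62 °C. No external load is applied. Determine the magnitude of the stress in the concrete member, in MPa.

Both members must finish at the same length. With the larger α, the copper tends to over-contract; the plates restrain it, putting the copper in tension and the concrete in compression. With no external load the two internal forces are equal and opposite, magnitude P.
Compatibility of the two members (thermal + elastic change equal): (α₁ − α₂)ΔT = P·[1/(A₁E₁) + 1/(A₂E₂)].
|α₁ − α₂|·ΔT = 5.4×10⁻⁶ × 90 = 0.000486.
1/(A₁E₁) + 1/(A₂E₂) = 1/(1525×27×10³) + 1/(1800×119×10³) = 2.896×10⁻⁸ N⁻¹.
P = 0.000486 / 2.896×10⁻⁸ = 16780 N = 16.78 kN.
σ_{concrete} = P/A₁ = 16780/1525 = 11.01 MPa, compressive.

σ ≈ 11 MPa (compressive)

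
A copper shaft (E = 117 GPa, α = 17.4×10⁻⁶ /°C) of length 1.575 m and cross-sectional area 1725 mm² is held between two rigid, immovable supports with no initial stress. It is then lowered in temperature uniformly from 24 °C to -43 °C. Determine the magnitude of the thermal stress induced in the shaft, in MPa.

Because both ends are immovable the net strain is zero, and the suppressed thermal strain is αΔT = 17.4×10⁻⁶ × 67 = 1165.8×10⁻⁶.
Hence σ = E·αΔT = 117×10³ × 1165.8×10⁻⁶ = 136.4 MPa, tensile.

σ ≈ 136 MPa (tensile)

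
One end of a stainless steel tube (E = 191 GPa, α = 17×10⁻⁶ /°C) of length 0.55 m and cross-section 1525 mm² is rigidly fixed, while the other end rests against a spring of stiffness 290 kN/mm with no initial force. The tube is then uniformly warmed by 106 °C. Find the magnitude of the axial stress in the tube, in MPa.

σ ≈ 122 MPa (compressive)

Free thermal expansion: δ_free = αΔT L = 17×10⁻⁶ × 106 × 550 = 0.9911 mm.
Let P be the compressive force at the spring. The tube shortens elastically by PL/(AE) and the spring compresses by P/k; together these equal δ_free.
So P = δ_free / [L/(AE) + 1/k] = 0.9911 / [ 550/(1525×191×10³) + 1/(290×10³) ].
P = 0.9911 / 5.337×10⁻⁶ = 185700 N.
σ = P/A = 185700/1525 = 121.8 MPa.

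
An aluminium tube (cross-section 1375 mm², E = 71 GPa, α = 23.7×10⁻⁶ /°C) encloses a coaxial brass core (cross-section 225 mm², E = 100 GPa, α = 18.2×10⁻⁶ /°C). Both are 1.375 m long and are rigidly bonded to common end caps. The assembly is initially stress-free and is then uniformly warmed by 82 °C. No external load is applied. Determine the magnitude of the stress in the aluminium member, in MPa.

The aluminium has the larger α, so on heating it would change length more than the brass if both were free. The rigid plates force a common final length, so the aluminium is put into compression and the brass into tension, with equal and opposite forces P (no external load).
Equating the net (thermal + elastic) strains gives |α₁ − α₂|·ΔT = P·[1/(A₁E₁) + 1/(A₂E₂)].
|α₁ − α₂|·ΔT = 5.5×10⁻⁶ × 82 = 0.000451.
1/(A₁E₁) + 1/(A₂E₂) = 1/(1375×71×10³) + 1/(225×100×10³) = 5.469×10⁻⁸ N⁻¹.
So P = 0.000451 / 5.469×10⁻⁸ = 8.247 kN.
σ_{aluminium} = P/A₁ = 8247/1375 = 5.998 MPa, compressive.

σ ≈ 6 MPa (compressive)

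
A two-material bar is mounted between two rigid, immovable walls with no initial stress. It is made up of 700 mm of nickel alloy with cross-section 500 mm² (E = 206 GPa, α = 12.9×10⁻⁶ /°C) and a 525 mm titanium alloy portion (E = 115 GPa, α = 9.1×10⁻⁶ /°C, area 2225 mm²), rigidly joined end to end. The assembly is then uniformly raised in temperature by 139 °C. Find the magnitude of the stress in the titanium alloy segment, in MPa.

If the supports were absent, the total length change would be Σ αᵢΔT Lᵢ = 12.9×10⁻⁶×139×700 + 9.1×10⁻⁶×139×525 = 1.919 mm.
The rigid supports impose zero overall length change; the single axial force P common to all segments must satisfy P Σ Lᵢ/(AᵢEᵢ) = δ_free.
Σ Lᵢ/(AᵢEᵢ) = 700/(500×206×10³) + 525/(2225×115×10³) = 8.848×10⁻⁶ mm/N.
P = 1.919 / 8.848×10⁻⁶ = 216900 N = 216.9 kN, compressive.
σ_{titanium alloy} = P / A = 216900 / 2225 = 97.49 MPa.

σ ≈ 97.5 MPa (compressive)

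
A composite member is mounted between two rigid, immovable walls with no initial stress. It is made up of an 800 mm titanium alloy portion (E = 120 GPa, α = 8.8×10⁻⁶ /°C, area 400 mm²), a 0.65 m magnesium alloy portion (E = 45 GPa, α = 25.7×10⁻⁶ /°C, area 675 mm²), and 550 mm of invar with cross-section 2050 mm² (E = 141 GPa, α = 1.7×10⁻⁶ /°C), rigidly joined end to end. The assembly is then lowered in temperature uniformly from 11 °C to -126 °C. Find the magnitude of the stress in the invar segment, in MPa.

If the supports were absent, the total length change would be Σ αᵢΔT Lᵢ = 8.8×10⁻⁶×137×800 + 25.7×10⁻⁶×137×650 + 1.7×10⁻⁶×137×550 = 3.381 mm.
Since the ends are fixed, an axial force P builds up, equal in every segment, with P · Σ Lᵢ/(AᵢEᵢ) = δ_free.
Σ Lᵢ/(AᵢEᵢ) = 800/(400×120×10³) + 650/(675×45×10³) + 550/(2050×141×10³) = 3.997×10⁻⁵ mm/N.
Hence P = δ_free / Σ(L/AE) = 3.381/3.997×10⁻⁵ = 84.6 kN (tensile).
σ_{invar} = P / A = 84600 / 2050 = 41.27 MPa.

σ ≈ 41.3 MPa (tensile)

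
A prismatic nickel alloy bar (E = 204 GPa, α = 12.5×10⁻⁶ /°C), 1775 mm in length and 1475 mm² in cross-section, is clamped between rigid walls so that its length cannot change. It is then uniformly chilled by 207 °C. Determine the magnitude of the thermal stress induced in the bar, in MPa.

Because both ends are immovable the net strain is zero, and the suppressed thermal strain is αΔT = 12.5×10⁻⁶ × 207 = 2587.5×10⁻⁶.
Hence σ = E·αΔT = 204×10³ × 2587.5×10⁻⁶ = 527.8 MPa, tensile.

σ ≈ 528 MPa (tensile)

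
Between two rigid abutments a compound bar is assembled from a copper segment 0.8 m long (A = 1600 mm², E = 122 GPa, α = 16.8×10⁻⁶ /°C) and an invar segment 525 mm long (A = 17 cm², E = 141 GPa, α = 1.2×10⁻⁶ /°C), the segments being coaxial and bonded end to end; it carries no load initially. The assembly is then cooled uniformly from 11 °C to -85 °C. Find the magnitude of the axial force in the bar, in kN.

P ≈ 215 kN (tensile)

If the supports were absent, the total length change would be Σ αᵢΔT Lᵢ = 16.8×10⁻⁶×96×800 + 1.2×10⁻⁶×96×525 = 1.351 mm.
The rigid supports impose zero overall length change; the single axial force P common to all segments must satisfy P Σ Lᵢ/(AᵢEᵢ) = δ_free.
The series flexibility is Σ Lᵢ/(AᵢEᵢ) = 800/(1600×122×10³) + 525/(1700×141×10³) = 6.289×10⁻⁶ mm/N.
P = 1.351 / 6.289×10⁻⁶ = 214800 N = 214.8 kN, tensile.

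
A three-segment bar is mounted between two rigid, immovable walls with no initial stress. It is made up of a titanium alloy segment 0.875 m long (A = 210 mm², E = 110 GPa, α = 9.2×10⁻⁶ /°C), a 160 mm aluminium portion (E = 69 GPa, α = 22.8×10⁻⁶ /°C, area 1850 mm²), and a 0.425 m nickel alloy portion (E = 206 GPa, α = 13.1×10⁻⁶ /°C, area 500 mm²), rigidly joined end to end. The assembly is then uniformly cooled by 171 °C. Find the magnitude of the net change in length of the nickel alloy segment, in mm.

If the supports were absent, the total length change would be Σ αᵢΔT Lᵢ = 9.2×10⁻⁶×171×875 + 22.8×10⁻⁶×171×160 + 13.1×10⁻⁶×171×425 = 2.952 mm.
Since the ends are fixed, an axial force P builds up, equal in every segment, with P · Σ Lᵢ/(AᵢEᵢ) = δ_free.
Σ Lᵢ/(AᵢEᵢ) = 875/(210×110×10³) + 160/(1850×69×10³) + 425/(500×206×10³) = 4.326×10⁻⁵ mm/N.
So P = 2.952 / 4.326×10⁻⁵ = 68.25 kN, tensile.
For the nickel alloy segment, free thermal change = 13.1×10⁻⁶×171×425 = 0.952 mm and elastic change from P = 68250×425/(500×206×10³) = 0.2816 mm; these oppose, so the net change is 0.67 mm (segment shortens).

|ΔL| ≈ 0.67 mm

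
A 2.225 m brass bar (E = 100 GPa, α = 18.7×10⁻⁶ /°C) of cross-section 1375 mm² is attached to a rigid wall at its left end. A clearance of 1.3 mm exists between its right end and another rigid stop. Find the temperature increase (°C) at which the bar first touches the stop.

Contact occurs when the free expansion equals the gap: αΔT L = 1.3 mm.
ΔT = 1.3 / (18.7×10⁻⁶ × 2225) = 31.24 °C.

ΔT ≈ 31.2 °C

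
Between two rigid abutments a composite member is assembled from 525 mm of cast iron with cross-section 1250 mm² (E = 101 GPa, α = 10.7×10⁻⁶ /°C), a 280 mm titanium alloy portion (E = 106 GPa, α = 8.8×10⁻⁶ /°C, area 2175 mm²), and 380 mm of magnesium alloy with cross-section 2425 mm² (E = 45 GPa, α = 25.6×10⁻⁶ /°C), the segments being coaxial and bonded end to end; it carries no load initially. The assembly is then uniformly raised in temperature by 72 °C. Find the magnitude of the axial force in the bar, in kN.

With the walls removed the bar would change length by δ_free = Σ αᵢΔT Lᵢ = 10.7×10⁻⁶×72×525 + 8.8×10⁻⁶×72×280 + 25.6×10⁻⁶×72×380 = 1.282 mm.
Since the ends are fixed, an axial force P builds up, equal in every segment, with P · Σ Lᵢ/(AᵢEᵢ) = δ_free.
The series flexibility is Σ Lᵢ/(AᵢEᵢ) = 525/(1250×101×10³) + 280/(2175×106×10³) + 380/(2425×45×10³) = 8.855×10⁻⁶ mm/N.
So P = 1.282 / 8.855×10⁻⁶ = 144.8 kN, compressive.

P ≈ 145 kN (compressive)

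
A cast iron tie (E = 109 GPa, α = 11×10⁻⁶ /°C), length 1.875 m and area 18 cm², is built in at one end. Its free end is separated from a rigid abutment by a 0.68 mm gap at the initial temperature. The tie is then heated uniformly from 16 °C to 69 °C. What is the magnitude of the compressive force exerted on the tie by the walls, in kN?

P ≈ 43.2 kN

Free thermal elongation = αΔT L = 11×10⁻⁶ × 53 × 1875 = 1.093 mm.
The gap closes (δ_free > 0.68 mm) and the wall then resists a further 1.093 − 0.68 = 0.4131 mm of expansion.
Compatibility: PL/(AE) = 0.4131 mm, so σ = P/A = E × (0.4131/1875) = 24.02 MPa.
Force on the wall = σA = 24.02 × 1800 mm² = 43.23 kN.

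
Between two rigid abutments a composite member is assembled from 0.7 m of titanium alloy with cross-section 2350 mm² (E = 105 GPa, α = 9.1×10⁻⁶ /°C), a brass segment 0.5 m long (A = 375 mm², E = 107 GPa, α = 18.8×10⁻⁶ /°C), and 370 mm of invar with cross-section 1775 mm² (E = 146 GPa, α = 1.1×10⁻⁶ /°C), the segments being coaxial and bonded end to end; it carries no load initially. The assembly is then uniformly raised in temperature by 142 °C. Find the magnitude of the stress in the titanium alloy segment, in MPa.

σ ≈ 58.4 MPa (compressive)

With the walls removed the bar would change length by δ_free = Σ αᵢΔT Lᵢ = 9.1×10⁻⁶×142×700 + 18.8×10⁻⁶×142×500 + 1.1×10⁻⁶×142×370 = 2.297 mm.
Since the ends are fixed, an axial force P builds up, equal in every segment, with P · Σ Lᵢ/(AᵢEᵢ) = δ_free.
The series flexibility is Σ Lᵢ/(AᵢEᵢ) = 700/(2350×105×10³) + 500/(375×107×10³) + 370/(1775×146×10³) = 1.673×10⁻⁵ mm/N.
Hence P = δ_free / Σ(L/AE) = 2.297/1.673×10⁻⁵ = 137.3 kN (compressive).
σ_{titanium alloy} = P / A = 137300 / 2350 = 58.44 MPa.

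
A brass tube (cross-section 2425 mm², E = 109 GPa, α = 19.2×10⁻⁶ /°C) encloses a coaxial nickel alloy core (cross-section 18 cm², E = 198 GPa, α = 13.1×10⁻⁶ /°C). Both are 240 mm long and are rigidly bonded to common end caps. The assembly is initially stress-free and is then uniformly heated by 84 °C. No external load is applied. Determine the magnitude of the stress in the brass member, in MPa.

σ ≈ 32.1 MPa (compressive)

Equilibrium of a rigid end plate with no external load gives equal and opposite internal forces ±P in the two members. Since α_{brass} > α_{nickel alloy}, heating drives the brass into compression and the nickel alloy into tension.
Compatibility of the two members (thermal + elastic change equal): (α₁ − α₂)ΔT = P·[1/(A₁E₁) + 1/(A₂E₂)].
|α₁ − α₂|·ΔT = 6.1×10⁻⁶ × 84 = 0.0005124.
1/(A₁E₁) + 1/(A₂E₂) = 1/(2425×109×10³) + 1/(1800×198×10³) = 6.589×10⁻⁹ N⁻¹.
So P = 0.0005124 / 6.589×10⁻⁹ = 77.77 kN.
σ_{brass} = P/A₁ = 77770/2425 = 32.07 MPa, compressive.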